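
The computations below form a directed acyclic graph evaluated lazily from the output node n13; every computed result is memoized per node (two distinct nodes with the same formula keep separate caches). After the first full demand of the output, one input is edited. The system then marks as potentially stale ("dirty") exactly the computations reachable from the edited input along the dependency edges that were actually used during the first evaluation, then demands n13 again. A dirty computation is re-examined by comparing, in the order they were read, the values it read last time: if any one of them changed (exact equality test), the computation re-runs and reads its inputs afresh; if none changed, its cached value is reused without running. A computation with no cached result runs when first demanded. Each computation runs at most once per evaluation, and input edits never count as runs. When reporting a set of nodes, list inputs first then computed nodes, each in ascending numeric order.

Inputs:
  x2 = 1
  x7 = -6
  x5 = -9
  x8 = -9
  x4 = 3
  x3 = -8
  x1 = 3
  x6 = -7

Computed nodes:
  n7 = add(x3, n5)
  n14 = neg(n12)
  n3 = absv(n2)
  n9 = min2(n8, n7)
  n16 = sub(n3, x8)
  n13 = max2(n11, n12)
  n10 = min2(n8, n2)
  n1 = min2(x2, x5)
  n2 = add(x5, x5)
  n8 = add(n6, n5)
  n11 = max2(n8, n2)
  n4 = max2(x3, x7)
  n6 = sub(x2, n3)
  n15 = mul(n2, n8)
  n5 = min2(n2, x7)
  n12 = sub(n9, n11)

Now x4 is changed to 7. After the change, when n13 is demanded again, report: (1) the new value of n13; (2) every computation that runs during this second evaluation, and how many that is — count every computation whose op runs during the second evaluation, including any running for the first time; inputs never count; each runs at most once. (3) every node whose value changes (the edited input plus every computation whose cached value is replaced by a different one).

Demanding n13 again yields -17.
0 computations run: none.
The nodes whose values change: x4.
Note the shortcut — nothing in the graph depends on x4 at all, so no recomputation happens.

First demand of the output computes:
  n2 = add(-9, -9) = -18
  n3 = absv(-18) = 18
  n5 = min2(-18, -6) = -18
  n6 = sub(1, 18) = -17
  n7 = add(-8, -18) = -26
  n8 = add(-17, -18) = -35
  n9 = min2(-35, -26) = -35
  n11 = max2(-35, -18) = -18
  n12 = sub(-35, -18) = -17
  n13 = max2(-18, -17) = -17

After the edit, cleaning proceeds:
  no node depends on x4 at all; the second demand re-runs nothing.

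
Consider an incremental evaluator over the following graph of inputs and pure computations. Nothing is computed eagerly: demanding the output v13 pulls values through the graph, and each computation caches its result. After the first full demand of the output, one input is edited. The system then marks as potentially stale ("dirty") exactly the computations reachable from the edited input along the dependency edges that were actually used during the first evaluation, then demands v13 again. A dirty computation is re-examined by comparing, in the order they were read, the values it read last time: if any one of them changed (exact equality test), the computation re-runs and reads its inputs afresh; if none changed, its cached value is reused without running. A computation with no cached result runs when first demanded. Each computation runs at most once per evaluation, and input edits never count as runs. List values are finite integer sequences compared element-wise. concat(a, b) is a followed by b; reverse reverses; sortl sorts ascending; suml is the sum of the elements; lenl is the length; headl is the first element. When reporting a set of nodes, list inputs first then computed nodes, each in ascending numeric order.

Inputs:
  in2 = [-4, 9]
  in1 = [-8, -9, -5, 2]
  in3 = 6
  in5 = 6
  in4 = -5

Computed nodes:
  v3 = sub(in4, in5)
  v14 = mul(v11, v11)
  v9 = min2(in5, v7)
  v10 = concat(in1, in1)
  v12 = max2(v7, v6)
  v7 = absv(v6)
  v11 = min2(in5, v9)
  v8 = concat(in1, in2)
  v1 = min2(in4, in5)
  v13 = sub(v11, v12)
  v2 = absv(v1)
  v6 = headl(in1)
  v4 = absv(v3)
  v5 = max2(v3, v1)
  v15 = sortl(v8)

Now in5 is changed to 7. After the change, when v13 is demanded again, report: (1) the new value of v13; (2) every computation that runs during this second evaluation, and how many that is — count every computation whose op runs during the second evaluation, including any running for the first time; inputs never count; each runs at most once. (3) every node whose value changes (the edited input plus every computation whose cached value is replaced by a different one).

v13 now evaluates to -1.
Run set: v9, v11, v13 (3 run).
Changed values: in5, v9, v11, v13.

Initial pass — values computed on the first demand:
  v6 = headl([-8, -9, -5, 2]) = -8
  v7 = absv(-8) = 8
  v9 = min2(6, 8) = 6
  v11 = min2(6, 6) = 6
  v12 = max2(8, -8) = 8
  v13 = sub(6, 8) = -2

Second demand — change propagation:
  v9: re-runs because in5 6->7; new result 7.
  v11: re-runs because in5 6->7; v9 6->7; new result 7.
  v13: re-runs because v11 6->7; new result -1.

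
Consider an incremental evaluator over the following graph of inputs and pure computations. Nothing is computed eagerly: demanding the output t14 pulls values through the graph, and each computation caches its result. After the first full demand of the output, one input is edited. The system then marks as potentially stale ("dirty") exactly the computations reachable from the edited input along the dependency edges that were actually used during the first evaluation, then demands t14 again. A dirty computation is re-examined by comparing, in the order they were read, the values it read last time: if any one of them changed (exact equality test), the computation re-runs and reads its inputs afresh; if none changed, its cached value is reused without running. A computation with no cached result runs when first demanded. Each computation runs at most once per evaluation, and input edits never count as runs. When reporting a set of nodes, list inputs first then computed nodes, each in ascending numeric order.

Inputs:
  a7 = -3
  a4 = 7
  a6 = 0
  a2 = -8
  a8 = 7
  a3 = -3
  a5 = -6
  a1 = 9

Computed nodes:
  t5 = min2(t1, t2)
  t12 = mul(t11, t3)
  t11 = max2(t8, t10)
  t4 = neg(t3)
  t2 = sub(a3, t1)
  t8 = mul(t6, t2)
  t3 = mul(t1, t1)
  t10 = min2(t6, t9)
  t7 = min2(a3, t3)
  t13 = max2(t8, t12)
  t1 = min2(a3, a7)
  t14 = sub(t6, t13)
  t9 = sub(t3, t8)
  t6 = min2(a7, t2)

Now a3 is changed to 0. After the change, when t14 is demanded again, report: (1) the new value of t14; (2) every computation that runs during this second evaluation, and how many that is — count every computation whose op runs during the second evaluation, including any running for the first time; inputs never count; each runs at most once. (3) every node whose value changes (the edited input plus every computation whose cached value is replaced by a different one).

t14 now evaluates to 6.
Run set: t1, t2, t6, t8, t9, t10, t11, t12, t13, t14 (10 run).
Changed values: a3, t2, t8, t9, t11, t12, t13, t14.
The important point: at t3 every value read last time is unchanged, so the dirty flag clears without a run.

Initial pass — values computed on the first demand:
  t1 = min2(-3, -3) = -3
  t2 = sub(-3, -3) = 0
  t3 = mul(-3, -3) = 9
  t6 = min2(-3, 0) = -3
  t8 = mul(-3, 0) = 0
  t9 = sub(9, 0) = 9
  t10 = min2(-3, 9) = -3
  t11 = max2(0, -3) = 0
  t12 = mul(0, 9) = 0
  t13 = max2(0, 0) = 0
  t14 = sub(-3, 0) = -3

Second demand — change propagation:
  t1: re-runs because a3 -3->0; new result -3 (unchanged).
  t2: re-runs because a3 -3->0; new result 3.
  t3: re-examined; everything it read last time is the same (t1 unchanged, t1 unchanged) — cache 9 kept, no run.
  t6: re-runs because t2 0->3; new result -3 (unchanged).
  t8: re-runs because t2 0->3; new result -9.
  t9: re-runs because t8 0->-9; new result 18.
  t10: re-runs because t9 9->18; new result -3 (unchanged).
  t11: re-runs because t8 0->-9; new result -3.
  t12: re-runs because t11 0->-3; new result -27.
  t13: re-runs because t8 0->-9; t12 0->-27; new result -9.
  t14: re-runs because t13 0->-9; new result 6.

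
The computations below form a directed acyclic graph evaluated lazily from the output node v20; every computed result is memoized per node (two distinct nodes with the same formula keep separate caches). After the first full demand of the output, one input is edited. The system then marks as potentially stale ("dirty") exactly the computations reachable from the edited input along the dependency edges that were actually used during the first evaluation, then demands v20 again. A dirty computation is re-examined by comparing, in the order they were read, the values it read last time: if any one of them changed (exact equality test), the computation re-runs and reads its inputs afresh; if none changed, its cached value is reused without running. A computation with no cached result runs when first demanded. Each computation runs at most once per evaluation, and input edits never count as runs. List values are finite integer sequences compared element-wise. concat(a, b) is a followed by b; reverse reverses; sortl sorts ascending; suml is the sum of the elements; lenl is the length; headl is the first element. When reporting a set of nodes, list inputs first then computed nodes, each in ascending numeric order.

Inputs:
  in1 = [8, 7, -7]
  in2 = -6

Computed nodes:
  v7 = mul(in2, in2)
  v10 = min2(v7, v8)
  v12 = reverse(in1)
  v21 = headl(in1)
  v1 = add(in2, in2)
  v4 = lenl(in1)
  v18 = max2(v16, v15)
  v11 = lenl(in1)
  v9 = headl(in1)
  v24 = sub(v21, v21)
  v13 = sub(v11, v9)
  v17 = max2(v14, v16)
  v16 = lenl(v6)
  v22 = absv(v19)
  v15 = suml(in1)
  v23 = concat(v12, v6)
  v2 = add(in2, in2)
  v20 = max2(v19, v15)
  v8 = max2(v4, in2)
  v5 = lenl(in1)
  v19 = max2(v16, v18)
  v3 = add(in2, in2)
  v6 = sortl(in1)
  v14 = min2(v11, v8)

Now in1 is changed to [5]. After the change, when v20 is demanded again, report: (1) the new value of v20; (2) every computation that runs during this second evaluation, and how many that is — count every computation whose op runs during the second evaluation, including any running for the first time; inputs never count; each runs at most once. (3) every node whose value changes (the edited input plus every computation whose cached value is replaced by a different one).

Demanding v20 again yields 5.
6 computations run: v6, v15, v16, v18, v19, v20.
The nodes whose values change: in1, v6, v15, v16, v18, v19, v20.

First demand of the output computes:
  v6 = sortl([8, 7, -7]) = [-7, 7, 8]
  v15 = suml([8, 7, -7]) = 8
  v16 = lenl([-7, 7, 8]) = 3
  v18 = max2(3, 8) = 8
  v19 = max2(3, 8) = 8
  v20 = max2(8, 8) = 8

After the edit, cleaning proceeds:
  v6: a read changed (in1 [8, 7, -7]->[5]) — executes, giving [5].
  v15: a read changed (in1 [8, 7, -7]->[5]) — executes, giving 5.
  v16: a read changed (v6 [-7, 7, 8]->[5]) — executes, giving 1.
  v18: a read changed (v16 3->1; v15 8->5) — executes, giving 5.
  v19: a read changed (v16 3->1; v18 8->5) — executes, giving 5.
  v20: a read changed (v19 8->5; v15 8->5) — executes, giving 5.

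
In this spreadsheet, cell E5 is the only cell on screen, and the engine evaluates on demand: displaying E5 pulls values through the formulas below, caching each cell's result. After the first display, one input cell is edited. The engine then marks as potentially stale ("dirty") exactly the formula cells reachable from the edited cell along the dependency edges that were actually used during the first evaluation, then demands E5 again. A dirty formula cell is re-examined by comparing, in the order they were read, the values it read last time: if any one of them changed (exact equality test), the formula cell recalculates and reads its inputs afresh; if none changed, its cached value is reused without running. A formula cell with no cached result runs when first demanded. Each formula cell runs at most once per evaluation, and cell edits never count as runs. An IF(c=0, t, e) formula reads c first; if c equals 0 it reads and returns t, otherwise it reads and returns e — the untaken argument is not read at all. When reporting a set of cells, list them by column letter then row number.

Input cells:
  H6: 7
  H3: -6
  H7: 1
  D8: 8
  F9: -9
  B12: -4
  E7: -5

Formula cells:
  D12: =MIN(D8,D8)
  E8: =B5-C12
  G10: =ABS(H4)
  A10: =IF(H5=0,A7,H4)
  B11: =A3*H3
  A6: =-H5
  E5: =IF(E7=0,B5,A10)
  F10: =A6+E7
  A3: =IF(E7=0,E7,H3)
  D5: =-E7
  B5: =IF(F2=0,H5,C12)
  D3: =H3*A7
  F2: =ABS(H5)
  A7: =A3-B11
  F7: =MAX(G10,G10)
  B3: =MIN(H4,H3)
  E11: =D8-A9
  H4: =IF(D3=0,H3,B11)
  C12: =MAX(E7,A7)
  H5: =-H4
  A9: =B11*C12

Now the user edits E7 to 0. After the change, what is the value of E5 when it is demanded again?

Initial pass — values computed on the first demand:
  A3 = IF(E7=0: E7=-5 -> else branch H3) = -6
  B11 = -6 * -6 = 36
  A7 = -6 - 36 = -42
  D3 = -6 * -42 = 252
  H4 = IF(D3=0: D3=252 -> else branch B11) = 36
  H5 = -(36) = -36
  A10 = IF(H5=0: H5=-36 -> else branch H4) = 36
  E5 = IF(E7=0: E7=-5 -> else branch A10) = 36

Second demand — change propagation:
  A3: re-runs because E7 -5->0; new result 0.
  B11: re-runs because A3 -6->0; new result 0.
  A7: re-runs because A3 -6->0; B11 36->0; new result 0.
  C12: newly demanded (no cache) — executes and yields 0.
  D3: re-runs because A7 -42->0; new result 0.
  H4: re-runs because D3 252->0; B11 36->0; new result -6.
  H5: re-runs because H4 36->-6; new result 6.
  A10: dirty yet unreached — the second evaluation never asks for it.
  F2: newly demanded (no cache) — executes and yields 6.
  B5: newly demanded (no cache) — executes and yields 0.
  E5: re-runs because E7 -5->0; new result 0.

The important point: the flipped condition redirects demand; A10 is left stale, never re-checked.

E5 now evaluates to 0.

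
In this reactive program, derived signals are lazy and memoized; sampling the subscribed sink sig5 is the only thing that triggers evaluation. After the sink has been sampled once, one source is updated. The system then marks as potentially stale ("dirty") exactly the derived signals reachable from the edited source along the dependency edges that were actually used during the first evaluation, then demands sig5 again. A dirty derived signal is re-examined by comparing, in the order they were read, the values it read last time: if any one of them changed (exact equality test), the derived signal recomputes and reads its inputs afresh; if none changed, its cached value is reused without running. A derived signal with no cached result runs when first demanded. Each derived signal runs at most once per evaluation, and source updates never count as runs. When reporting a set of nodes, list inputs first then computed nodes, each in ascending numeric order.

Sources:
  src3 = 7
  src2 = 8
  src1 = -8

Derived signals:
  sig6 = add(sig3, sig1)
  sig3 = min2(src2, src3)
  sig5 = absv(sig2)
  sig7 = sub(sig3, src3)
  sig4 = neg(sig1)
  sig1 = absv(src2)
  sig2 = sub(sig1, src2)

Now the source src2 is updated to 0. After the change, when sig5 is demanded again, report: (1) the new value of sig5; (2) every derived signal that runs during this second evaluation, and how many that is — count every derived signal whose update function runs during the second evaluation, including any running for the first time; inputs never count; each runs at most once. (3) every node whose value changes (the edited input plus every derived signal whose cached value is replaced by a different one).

First demand of the output computes:
  sig1 = absv(8) = 8
  sig2 = sub(8, 8) = 0
  sig5 = absv(0) = 0

After the edit, cleaning proceeds:
  sig1: a read changed (src2 8->0) — executes, giving 0.
  sig2: a read changed (sig1 8->0; src2 8->0) — executes, giving 0 — identical to its old value.
  sig5: dirty, but its reads are unchanged (sig2 unchanged); cached 0 stands.

Note the absorption at sig2: it re-runs yet its value is the same, leaving the output's value untouched.

Demanding sig5 again yields 0.
2 derived signals run: sig1, sig2.
The nodes whose values change: src2, sig1.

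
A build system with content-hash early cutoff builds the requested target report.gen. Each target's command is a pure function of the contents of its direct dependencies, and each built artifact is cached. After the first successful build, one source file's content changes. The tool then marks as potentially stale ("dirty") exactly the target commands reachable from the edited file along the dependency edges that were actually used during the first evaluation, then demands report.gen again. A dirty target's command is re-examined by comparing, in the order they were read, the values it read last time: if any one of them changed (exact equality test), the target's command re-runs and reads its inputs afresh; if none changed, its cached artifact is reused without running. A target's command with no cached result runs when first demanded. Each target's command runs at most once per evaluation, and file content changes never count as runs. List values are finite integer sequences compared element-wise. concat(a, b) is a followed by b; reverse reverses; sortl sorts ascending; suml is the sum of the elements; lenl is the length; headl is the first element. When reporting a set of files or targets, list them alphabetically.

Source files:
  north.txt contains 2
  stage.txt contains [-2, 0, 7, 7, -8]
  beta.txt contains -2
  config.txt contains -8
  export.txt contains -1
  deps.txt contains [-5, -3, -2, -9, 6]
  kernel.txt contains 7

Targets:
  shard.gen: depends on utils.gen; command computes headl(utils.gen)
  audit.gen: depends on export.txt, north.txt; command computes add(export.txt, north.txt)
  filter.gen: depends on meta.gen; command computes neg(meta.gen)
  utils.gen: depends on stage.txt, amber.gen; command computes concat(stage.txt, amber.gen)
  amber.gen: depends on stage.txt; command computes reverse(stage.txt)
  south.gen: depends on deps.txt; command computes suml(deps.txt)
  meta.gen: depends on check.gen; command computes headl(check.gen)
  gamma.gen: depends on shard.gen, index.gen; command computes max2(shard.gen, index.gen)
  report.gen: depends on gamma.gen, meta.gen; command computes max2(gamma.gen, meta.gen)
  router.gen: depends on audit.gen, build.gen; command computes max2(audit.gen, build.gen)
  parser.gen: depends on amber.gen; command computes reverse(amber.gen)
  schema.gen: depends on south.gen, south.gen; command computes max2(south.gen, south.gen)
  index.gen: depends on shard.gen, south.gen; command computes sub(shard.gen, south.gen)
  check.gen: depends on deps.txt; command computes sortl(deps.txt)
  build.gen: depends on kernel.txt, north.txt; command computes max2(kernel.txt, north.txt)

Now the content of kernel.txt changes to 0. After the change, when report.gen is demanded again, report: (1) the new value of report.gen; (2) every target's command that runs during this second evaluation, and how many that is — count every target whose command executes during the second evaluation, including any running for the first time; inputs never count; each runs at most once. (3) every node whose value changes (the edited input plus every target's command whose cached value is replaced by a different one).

First evaluation (everything demanded from the output):
  amber.gen = reverse([-2, 0, 7, 7, -8]) = [-8, 7, 7, 0, -2]
  check.gen = sortl([-5, -3, -2, -9, 6]) = [-9, -5, -3, -2, 6]
  meta.gen = headl([-9, -5, -3, -2, 6]) = -9
  south.gen = suml([-5, -3, -2, -9, 6]) = -13
  utils.gen = concat([-2, 0, 7, 7, -8], [-8, 7, 7, 0, -2]) = [-2, 0, 7, 7, -8, -8, 7, 7, 0, -2]
  shard.gen = headl([-2, 0, 7, 7, -8, -8, 7, 7, 0, -2]) = -2
  index.gen = sub(-2, -13) = 11
  gamma.gen = max2(-2, 11) = 11
  report.gen = max2(11, -9) = 11

Propagation after the edit:
  kernel.txt feeds no computation that the output demands — nothing is marked dirty and nothing runs.

Key observation: kernel.txt is never demanded by the output, so the edit triggers no recomputation at all.

New value of report.gen: 11.
Target commands that run: none — 0 in total.
Values that change: kernel.txt.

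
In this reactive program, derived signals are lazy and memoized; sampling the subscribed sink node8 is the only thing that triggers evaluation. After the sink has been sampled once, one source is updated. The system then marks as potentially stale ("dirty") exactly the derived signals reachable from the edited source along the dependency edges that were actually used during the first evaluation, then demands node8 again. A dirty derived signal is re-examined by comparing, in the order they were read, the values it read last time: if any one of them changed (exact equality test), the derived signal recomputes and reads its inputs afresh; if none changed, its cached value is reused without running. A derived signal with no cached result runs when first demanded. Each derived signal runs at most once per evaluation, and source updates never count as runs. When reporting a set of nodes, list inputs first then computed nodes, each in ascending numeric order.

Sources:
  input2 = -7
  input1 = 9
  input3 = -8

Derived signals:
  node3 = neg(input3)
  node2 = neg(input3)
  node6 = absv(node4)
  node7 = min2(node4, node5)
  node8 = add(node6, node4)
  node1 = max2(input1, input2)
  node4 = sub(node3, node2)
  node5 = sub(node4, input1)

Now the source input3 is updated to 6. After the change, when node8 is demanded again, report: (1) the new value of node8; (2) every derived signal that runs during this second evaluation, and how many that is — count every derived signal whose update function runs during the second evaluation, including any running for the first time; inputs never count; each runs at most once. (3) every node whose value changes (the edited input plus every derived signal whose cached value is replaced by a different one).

Demanding node8 again yields 0.
3 derived signals run: node2, node3, node4.
The nodes whose values change: input3, node2, node3.
Note the absorption at node4: it re-runs yet its value is the same, leaving the output's value untouched.

First demand of the output computes:
  node2 = neg(-8) = 8
  node3 = neg(-8) = 8
  node4 = sub(8, 8) = 0
  node6 = absv(0) = 0
  node8 = add(0, 0) = 0

After the edit, cleaning proceeds:
  node2: a read changed (input3 -8->6) — executes, giving -6.
  node3: a read changed (input3 -8->6) — executes, giving -6.
  node4: a read changed (node3 8->-6; node2 8->-6) — executes, giving 0 — identical to its old value.
  node6: dirty, but its reads are unchanged (node4 unchanged); cached 0 stands.
  node8: dirty, but its reads are unchanged (node6 unchanged, node4 unchanged); cached 0 stands.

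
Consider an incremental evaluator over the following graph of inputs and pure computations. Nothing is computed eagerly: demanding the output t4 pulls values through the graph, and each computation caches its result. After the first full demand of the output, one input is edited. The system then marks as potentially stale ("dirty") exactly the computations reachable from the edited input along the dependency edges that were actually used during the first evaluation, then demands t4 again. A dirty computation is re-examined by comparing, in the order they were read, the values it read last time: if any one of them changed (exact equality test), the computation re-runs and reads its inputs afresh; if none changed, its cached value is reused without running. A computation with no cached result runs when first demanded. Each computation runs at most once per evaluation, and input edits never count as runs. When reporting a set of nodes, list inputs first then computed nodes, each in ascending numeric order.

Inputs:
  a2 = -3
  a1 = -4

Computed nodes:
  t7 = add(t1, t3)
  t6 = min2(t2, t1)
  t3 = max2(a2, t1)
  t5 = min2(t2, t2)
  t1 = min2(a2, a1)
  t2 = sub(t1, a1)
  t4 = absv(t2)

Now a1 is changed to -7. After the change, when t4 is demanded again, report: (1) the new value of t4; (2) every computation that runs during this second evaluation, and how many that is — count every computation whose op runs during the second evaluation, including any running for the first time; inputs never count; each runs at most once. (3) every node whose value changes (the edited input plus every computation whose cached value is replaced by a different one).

Initial pass — values computed on the first demand:
  t1 = min2(-3, -4) = -4
  t2 = sub(-4, -4) = 0
  t4 = absv(0) = 0

Second demand — change propagation:
  t1: re-runs because a1 -4->-7; new result -7.
  t2: re-runs because t1 -4->-7; a1 -4->-7; new result 0 (unchanged).
  t4: re-examined; everything it read last time is the same (t2 unchanged) — cache 0 kept, no run.

The important point: t2 recomputes to an identical value, and the output ends up unchanged.

t4 now evaluates to 0.
Run set: t1, t2 (2 run).
Changed values: a1, t1.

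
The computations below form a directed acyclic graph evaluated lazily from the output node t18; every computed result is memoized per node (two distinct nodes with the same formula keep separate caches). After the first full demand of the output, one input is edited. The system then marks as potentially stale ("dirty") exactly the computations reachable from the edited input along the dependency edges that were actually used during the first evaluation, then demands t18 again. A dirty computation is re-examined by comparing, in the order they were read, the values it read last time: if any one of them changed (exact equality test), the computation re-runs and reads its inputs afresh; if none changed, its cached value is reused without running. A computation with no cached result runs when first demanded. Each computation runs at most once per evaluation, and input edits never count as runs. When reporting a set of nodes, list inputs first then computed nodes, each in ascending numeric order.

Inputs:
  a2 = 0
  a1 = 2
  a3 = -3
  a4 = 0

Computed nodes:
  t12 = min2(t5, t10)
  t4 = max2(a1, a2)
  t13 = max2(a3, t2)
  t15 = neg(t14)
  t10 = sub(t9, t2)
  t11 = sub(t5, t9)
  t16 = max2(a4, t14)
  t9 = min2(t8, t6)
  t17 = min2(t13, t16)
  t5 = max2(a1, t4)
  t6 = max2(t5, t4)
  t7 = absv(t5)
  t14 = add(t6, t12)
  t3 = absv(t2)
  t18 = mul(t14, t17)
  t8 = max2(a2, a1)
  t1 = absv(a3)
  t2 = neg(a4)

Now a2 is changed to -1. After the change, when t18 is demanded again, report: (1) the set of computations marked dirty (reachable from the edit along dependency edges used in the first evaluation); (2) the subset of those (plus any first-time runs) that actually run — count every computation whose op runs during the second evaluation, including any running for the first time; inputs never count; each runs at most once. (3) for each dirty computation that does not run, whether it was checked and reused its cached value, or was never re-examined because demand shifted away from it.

The edit dirties: t4, t5, t6, t8, t9, t10, t12, t14, t16, t17, t18.
2 computations run: t4, t8.
Cache hits after checking: t5, t6, t9, t10, t12, t14, t16, t17, t18.
Note where the cutoff bites: t5 is checked, finds nothing changed, and keeps its cache.

First demand of the output computes:
  t2 = neg(0) = 0
  t4 = max2(2, 0) = 2
  t5 = max2(2, 2) = 2
  t6 = max2(2, 2) = 2
  t8 = max2(0, 2) = 2
  t9 = min2(2, 2) = 2
  t10 = sub(2, 0) = 2
  t12 = min2(2, 2) = 2
  t13 = max2(-3, 0) = 0
  t14 = add(2, 2) = 4
  t16 = max2(0, 4) = 4
  t17 = min2(0, 4) = 0
  t18 = mul(4, 0) = 0

After the edit, cleaning proceeds:
  t4: a read changed (a2 0->-1) — executes, giving 2 — identical to its old value.
  t5: dirty, but its reads are unchanged (a1 unchanged, t4 unchanged); cached 2 stands.
  t6: dirty, but its reads are unchanged (t5 unchanged, t4 unchanged); cached 2 stands.
  t8: a read changed (a2 0->-1) — executes, giving 2 — identical to its old value.
  t9: dirty, but its reads are unchanged (t8 unchanged, t6 unchanged); cached 2 stands.
  t10: dirty, but its reads are unchanged (t9 unchanged, t2 unchanged); cached 2 stands.
  t12: dirty, but its reads are unchanged (t5 unchanged, t10 unchanged); cached 2 stands.
  t14: dirty, but its reads are unchanged (t6 unchanged, t12 unchanged); cached 4 stands.
  t16: dirty, but its reads are unchanged (a4 unchanged, t14 unchanged); cached 4 stands.
  t17: dirty, but its reads are unchanged (t13 unchanged, t16 unchanged); cached 0 stands.
  t18: dirty, but its reads are unchanged (t14 unchanged, t17 unchanged); cached 0 stands.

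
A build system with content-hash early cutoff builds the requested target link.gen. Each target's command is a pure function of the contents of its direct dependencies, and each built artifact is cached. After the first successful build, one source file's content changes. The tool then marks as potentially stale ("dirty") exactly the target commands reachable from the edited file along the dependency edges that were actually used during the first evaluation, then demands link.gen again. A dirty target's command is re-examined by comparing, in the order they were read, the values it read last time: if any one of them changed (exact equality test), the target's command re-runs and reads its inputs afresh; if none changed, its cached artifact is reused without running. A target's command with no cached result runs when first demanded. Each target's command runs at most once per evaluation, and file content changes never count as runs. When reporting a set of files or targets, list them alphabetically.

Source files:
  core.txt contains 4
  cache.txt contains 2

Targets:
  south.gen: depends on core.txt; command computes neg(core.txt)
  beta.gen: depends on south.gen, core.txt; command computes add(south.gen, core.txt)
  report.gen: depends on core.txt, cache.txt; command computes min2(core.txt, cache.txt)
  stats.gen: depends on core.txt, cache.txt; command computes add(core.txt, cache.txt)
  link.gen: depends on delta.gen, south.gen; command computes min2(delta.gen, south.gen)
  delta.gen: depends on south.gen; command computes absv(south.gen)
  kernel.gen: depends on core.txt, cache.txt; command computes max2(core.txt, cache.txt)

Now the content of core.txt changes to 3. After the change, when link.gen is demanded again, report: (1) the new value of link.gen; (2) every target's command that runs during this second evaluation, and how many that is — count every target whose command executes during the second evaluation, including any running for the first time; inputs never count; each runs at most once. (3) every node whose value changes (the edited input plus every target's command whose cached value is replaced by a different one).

New value of link.gen: -3.
Target commands that run: delta.gen, link.gen, south.gen — 3 in total.
Values that change: core.txt, delta.gen, link.gen, south.gen.

First evaluation (everything demanded from the output):
  south.gen = neg(4) = -4
  delta.gen = absv(-4) = 4
  link.gen = min2(4, -4) = -4

Propagation after the edit:
  south.gen: runs — core.txt 4->3; result -3.
  delta.gen: runs — south.gen -4->-3; result 3.
  link.gen: runs — delta.gen 4->3; south.gen -4->-3; result -3.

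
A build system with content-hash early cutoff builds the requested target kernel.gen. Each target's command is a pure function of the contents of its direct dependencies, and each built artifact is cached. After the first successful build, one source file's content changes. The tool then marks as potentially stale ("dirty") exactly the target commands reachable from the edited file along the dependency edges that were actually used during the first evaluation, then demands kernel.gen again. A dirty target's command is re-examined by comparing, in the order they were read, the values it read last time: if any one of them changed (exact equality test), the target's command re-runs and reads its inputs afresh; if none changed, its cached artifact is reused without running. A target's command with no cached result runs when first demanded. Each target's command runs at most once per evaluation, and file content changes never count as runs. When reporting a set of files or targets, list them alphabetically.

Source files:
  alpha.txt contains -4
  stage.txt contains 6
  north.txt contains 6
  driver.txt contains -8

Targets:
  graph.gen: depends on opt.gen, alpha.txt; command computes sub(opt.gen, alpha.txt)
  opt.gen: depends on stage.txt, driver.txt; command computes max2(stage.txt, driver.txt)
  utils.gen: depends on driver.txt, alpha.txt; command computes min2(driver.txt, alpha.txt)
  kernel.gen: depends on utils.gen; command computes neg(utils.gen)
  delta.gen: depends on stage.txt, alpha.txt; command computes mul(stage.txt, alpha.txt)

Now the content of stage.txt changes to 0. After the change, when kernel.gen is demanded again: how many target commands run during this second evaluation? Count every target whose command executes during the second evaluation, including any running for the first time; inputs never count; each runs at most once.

First evaluation (everything demanded from the output):
  utils.gen = min2(-8, -4) = -8
  kernel.gen = neg(-8) = 8

Propagation after the edit:
  stage.txt feeds no computation that the output demands — nothing is marked dirty and nothing runs.

Key observation: stage.txt is never demanded by the output, so the edit triggers no recomputation at all.

Target commands that run: none — 0 in total.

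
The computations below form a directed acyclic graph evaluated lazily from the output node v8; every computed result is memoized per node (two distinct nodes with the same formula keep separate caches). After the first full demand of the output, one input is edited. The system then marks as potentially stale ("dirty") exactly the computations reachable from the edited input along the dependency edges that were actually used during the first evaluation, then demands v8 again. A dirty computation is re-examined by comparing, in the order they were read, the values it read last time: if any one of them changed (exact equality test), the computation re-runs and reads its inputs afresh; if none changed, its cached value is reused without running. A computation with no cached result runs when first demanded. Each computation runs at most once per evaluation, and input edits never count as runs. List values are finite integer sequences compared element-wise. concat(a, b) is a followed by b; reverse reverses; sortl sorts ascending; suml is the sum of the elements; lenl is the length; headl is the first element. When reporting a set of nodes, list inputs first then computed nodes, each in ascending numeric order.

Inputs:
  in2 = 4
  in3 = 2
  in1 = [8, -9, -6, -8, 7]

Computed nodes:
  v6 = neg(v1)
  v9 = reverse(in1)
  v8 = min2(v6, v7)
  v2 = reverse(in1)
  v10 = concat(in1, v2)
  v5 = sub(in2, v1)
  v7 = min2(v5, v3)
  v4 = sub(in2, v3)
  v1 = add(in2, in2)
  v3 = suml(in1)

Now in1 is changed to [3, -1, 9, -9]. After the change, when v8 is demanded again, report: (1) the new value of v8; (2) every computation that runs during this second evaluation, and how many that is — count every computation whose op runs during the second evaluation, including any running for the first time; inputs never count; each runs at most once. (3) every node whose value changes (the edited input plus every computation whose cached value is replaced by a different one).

First demand of the output computes:
  v1 = add(4, 4) = 8
  v3 = suml([8, -9, -6, -8, 7]) = -8
  v5 = sub(4, 8) = -4
  v6 = neg(8) = -8
  v7 = min2(-4, -8) = -8
  v8 = min2(-8, -8) = -8

After the edit, cleaning proceeds:
  v3: a read changed (in1 [8, -9, -6, -8, 7]->[3, -1, 9, -9]) — executes, giving 2.
  v7: a read changed (v3 -8->2) — executes, giving -4.
  v8: a read changed (v7 -8->-4) — executes, giving -8 — identical to its old value.

Demanding v8 again yields -8.
3 computations run: v3, v7, v8.
The nodes whose values change: in1, v3, v7.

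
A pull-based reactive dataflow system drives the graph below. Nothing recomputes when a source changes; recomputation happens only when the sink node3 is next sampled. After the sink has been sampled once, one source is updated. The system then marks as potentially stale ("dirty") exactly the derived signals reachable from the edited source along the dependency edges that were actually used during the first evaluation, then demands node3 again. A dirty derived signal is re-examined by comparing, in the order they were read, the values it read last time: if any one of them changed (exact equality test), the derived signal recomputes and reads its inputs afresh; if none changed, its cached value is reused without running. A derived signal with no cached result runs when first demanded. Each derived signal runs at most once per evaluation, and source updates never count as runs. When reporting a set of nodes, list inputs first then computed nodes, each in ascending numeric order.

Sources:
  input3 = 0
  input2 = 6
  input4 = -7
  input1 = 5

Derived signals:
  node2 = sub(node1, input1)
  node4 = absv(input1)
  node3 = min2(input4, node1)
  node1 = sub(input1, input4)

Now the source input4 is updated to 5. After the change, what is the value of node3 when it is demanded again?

First evaluation (everything demanded from the output):
  node1 = sub(5, -7) = 12
  node3 = min2(-7, 12) = -7

Propagation after the edit:
  node1: runs — input4 -7->5; result 0.
  node3: runs — input4 -7->5; node1 12->0; result 0.

New value of node3: 0.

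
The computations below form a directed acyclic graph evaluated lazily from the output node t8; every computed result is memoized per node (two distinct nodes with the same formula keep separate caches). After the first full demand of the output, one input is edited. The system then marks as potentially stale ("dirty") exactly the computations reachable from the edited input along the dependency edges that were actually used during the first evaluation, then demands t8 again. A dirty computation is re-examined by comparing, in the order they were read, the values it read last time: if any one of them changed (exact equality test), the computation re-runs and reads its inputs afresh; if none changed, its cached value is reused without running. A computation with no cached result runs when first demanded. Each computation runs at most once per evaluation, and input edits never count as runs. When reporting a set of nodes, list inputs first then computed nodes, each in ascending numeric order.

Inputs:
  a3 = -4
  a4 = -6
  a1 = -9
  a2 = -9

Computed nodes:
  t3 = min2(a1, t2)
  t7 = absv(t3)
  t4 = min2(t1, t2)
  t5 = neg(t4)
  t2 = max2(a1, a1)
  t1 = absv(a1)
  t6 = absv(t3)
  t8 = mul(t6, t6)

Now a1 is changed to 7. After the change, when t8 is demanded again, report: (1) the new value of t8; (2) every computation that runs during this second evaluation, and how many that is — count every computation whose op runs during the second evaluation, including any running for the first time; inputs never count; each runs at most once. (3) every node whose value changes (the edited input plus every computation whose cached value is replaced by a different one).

Demanding t8 again yields 49.
4 computations run: t2, t3, t6, t8.
The nodes whose values change: a1, t2, t3, t6, t8.

First demand of the output computes:
  t2 = max2(-9, -9) = -9
  t3 = min2(-9, -9) = -9
  t6 = absv(-9) = 9
  t8 = mul(9, 9) = 81

After the edit, cleaning proceeds:
  t2: a read changed (a1 -9->7; a1 -9->7) — executes, giving 7.
  t3: a read changed (a1 -9->7; t2 -9->7) — executes, giving 7.
  t6: a read changed (t3 -9->7) — executes, giving 7.
  t8: a read changed (t6 9->7; t6 9->7) — executes, giving 49.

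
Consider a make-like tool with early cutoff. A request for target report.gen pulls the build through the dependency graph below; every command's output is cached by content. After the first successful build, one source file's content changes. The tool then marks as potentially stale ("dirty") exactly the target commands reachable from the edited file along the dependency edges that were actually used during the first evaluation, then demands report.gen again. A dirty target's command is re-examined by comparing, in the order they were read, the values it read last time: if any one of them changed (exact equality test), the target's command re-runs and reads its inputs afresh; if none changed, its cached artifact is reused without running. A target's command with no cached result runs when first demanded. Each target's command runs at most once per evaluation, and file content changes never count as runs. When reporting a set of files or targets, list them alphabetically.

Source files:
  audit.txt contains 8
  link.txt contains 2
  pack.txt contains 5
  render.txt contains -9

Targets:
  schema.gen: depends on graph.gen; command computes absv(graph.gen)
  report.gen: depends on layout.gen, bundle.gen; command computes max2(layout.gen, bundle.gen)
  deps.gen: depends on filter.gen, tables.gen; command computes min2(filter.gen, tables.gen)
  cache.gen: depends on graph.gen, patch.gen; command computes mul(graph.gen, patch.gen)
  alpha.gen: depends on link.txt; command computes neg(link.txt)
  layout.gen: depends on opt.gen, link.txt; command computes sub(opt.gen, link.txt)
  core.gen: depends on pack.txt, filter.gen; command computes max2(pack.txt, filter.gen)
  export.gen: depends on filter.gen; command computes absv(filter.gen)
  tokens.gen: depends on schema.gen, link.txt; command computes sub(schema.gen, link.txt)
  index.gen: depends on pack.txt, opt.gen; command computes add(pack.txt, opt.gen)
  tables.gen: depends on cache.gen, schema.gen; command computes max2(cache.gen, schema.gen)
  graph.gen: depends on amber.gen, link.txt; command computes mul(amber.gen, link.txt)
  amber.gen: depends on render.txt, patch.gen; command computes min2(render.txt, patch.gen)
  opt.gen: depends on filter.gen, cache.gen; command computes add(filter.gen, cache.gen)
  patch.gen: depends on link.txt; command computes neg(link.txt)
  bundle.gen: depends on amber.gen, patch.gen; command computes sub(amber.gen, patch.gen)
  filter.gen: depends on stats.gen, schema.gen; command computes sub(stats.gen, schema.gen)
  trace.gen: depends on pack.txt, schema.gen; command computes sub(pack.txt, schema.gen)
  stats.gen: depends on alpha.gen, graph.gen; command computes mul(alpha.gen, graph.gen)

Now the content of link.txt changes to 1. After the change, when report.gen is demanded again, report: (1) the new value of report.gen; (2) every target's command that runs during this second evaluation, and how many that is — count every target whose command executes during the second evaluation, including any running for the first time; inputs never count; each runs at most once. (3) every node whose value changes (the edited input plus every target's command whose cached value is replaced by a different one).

First demand of the output computes:
  alpha.gen = neg(2) = -2
  patch.gen = neg(2) = -2
  amber.gen = min2(-9, -2) = -9
  bundle.gen = sub(-9, -2) = -7
  graph.gen = mul(-9, 2) = -18
  cache.gen = mul(-18, -2) = 36
  schema.gen = absv(-18) = 18
  stats.gen = mul(-2, -18) = 36
  filter.gen = sub(36, 18) = 18
  opt.gen = add(18, 36) = 54
  layout.gen = sub(54, 2) = 52
  report.gen = max2(52, -7) = 52

After the edit, cleaning proceeds:
  alpha.gen: a read changed (link.txt 2->1) — executes, giving -1.
  patch.gen: a read changed (link.txt 2->1) — executes, giving -1.
  amber.gen: a read changed (patch.gen -2->-1) — executes, giving -9 — identical to its old value.
  bundle.gen: a read changed (patch.gen -2->-1) — executes, giving -8.
  graph.gen: a read changed (link.txt 2->1) — executes, giving -9.
  cache.gen: a read changed (graph.gen -18->-9; patch.gen -2->-1) — executes, giving 9.
  schema.gen: a read changed (graph.gen -18->-9) — executes, giving 9.
  stats.gen: a read changed (alpha.gen -2->-1; graph.gen -18->-9) — executes, giving 9.
  filter.gen: a read changed (stats.gen 36->9; schema.gen 18->9) — executes, giving 0.
  opt.gen: a read changed (filter.gen 18->0; cache.gen 36->9) — executes, giving 9.
  layout.gen: a read changed (opt.gen 54->9; link.txt 2->1) — executes, giving 8.
  report.gen: a read changed (layout.gen 52->8; bundle.gen -7->-8) — executes, giving 8.

Demanding report.gen again yields 8.
12 target commands run: alpha.gen, amber.gen, bundle.gen, cache.gen, filter.gen, graph.gen, layout.gen, opt.gen, patch.gen, report.gen, schema.gen, stats.gen.
The nodes whose values change: alpha.gen, bundle.gen, cache.gen, filter.gen, graph.gen, layout.gen, link.txt, opt.gen, patch.gen, report.gen, schema.gen, stats.gen.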